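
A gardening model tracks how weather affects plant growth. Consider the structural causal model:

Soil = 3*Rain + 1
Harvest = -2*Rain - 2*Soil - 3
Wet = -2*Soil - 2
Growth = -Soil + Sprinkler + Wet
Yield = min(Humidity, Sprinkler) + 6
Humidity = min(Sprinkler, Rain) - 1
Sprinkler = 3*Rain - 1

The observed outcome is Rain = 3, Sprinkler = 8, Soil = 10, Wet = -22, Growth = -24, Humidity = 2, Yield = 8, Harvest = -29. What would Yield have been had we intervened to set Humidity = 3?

9

Intervening sets Humidity = 3 and removes its equation (Humidity = min(Sprinkler, Rain) - 1).
Sprinkler = 3*Rain - 1  [with Rain=3]  = 8
Yield = min(Humidity, Sprinkler) + 6  [with Humidity=3, Sprinkler=8]  = 9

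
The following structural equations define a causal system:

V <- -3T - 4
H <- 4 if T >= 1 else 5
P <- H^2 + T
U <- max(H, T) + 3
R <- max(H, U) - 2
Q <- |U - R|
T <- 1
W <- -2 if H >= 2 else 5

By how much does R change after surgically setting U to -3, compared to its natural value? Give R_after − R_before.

-3

Intervening sets U = -3 and removes its equation (U <- max(H, T) + 3).
H = 4 if T >= 1 else 5  [with T=1]  = 4
R = max(H, U) - 2  [with H=4, U=-3]  = 2
Without intervention: H = 4 if T >= 1 else 5  [with T=1]  = 4; U = max(H, T) + 3  [with H=4, T=1]  = 7; R = max(H, U) - 2  [with H=4, U=7]  = 5.
Change = 2 − 5 = -3.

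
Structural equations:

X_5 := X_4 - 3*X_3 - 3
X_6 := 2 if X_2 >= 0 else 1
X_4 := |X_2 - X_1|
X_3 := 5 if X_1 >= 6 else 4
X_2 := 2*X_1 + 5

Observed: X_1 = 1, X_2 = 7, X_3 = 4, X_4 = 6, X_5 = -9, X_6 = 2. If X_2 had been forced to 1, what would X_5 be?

do(X_2=1) replaces the equation X_2 := 2*X_1 + 5 with the constant X_2 = 1.
X_3 = 5 if X_1 >= 6 else 4  [with X_1=1]  = 4
X_4 = |X_2 - X_1|  [with X_2=1, X_1=1]  = 0
X_5 = X_4 - 3*X_3 - 3  [with X_4=0, X_3=4]  = -15

-15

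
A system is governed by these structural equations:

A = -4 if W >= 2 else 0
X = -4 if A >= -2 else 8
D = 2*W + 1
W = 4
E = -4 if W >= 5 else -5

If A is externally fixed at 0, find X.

-4

The intervention breaks the incoming arrows to A: A = -4 if W >= 2 else 0 no longer applies, and A = 0.
X = -4 if A >= -2 else 8  [with A=0]  = -4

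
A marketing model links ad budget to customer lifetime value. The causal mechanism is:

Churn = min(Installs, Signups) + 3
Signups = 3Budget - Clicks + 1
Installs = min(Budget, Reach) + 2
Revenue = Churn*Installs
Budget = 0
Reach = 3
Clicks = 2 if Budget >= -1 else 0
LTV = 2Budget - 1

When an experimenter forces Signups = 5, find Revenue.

10

Under do(Signups=5), the mechanism Signups = 3Budget - Clicks + 1 is discarded; Signups is fixed at 5.
Installs = min(Budget, Reach) + 2  [with Budget=0, Reach=3]  = 2
Churn = min(Installs, Signups) + 3  [with Installs=2, Signups=5]  = 5
Revenue = Churn*Installs  [with Churn=5, Installs=2]  = 10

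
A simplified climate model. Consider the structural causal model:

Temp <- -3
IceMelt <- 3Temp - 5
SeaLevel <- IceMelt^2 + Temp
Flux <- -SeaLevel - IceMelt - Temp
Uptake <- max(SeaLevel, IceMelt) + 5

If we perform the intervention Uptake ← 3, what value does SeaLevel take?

193

do(Uptake=3) replaces the equation Uptake <- max(SeaLevel, IceMelt) + 5 with the constant Uptake = 3.
SeaLevel is not downstream of the intervention, so its value is determined by the original equations.
IceMelt = 3Temp - 5  [with Temp=-3]  = -14
SeaLevel = IceMelt^2 + Temp  [with IceMelt=-14, Temp=-3]  = 193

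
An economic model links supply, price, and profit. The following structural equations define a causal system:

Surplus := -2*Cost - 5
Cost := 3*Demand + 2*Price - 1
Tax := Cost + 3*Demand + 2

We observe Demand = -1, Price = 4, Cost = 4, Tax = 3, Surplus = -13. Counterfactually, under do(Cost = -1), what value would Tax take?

The intervention breaks the incoming arrows to Cost: Cost := 3*Demand + 2*Price - 1 no longer applies, and Cost = -1.
Tax = Cost + 3*Demand + 2  [with Cost=-1, Demand=-1]  = -2

-2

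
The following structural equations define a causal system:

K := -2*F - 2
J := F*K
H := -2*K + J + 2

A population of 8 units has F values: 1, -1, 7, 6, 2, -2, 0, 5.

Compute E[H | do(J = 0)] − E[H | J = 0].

Every unit gets J=0 under the intervention. H values become 10, 2, 34, 30, 14, -2, 6, 26; E[H|do(J=0)] = 15.
E[H|J=0] averages over only the 2 units with J=0 (F = -1, 0): H = 2, 6, mean 4.
Difference = 15 − 4 = 11.

11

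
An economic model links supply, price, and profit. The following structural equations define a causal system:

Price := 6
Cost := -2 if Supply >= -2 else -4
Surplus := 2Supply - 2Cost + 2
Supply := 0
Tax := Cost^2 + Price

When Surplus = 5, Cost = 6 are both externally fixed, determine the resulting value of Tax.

42

Under do(Surplus = 5, Cost = 6), each intervened variable's structural equation is replaced by its fixed value.
Tax = Cost^2 + Price  [with Cost=6, Price=6]  = 42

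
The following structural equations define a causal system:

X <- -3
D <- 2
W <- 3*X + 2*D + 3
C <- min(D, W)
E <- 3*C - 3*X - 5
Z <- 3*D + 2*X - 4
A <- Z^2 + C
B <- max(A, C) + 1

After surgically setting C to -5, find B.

12

do(C=-5) replaces the equation C <- min(D, W) with the constant C = -5.
Z = 3*D + 2*X - 4  [with D=2, X=-3]  = -4
A = Z^2 + C  [with Z=-4, C=-5]  = 11
B = max(A, C) + 1  [with A=11, C=-5]  = 12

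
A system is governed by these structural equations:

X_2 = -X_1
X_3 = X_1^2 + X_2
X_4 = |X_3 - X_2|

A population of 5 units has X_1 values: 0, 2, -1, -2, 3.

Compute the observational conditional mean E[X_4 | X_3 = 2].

2.5

E[X_4|X_3=2] averages over only the 2 units with X_3=2 (X_1 = 2, -1): X_4 = 4, 1, mean 2.5.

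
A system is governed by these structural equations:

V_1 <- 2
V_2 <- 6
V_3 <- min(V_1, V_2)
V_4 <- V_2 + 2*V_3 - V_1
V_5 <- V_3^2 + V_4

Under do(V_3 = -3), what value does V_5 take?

do(V_3=-3) replaces the equation V_3 <- min(V_1, V_2) with the constant V_3 = -3.
V_4 = V_2 + 2*V_3 - V_1  [with V_2=6, V_3=-3, V_1=2]  = -2
V_5 = V_3^2 + V_4  [with V_3=-3, V_4=-2]  = 7

7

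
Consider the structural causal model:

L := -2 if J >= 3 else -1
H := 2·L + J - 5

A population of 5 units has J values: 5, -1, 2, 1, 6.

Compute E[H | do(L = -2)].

Every unit gets L=-2 under the intervention. H values become -4, -10, -7, -8, -3; E[H|do(L=-2)] = -6.4.

-6.4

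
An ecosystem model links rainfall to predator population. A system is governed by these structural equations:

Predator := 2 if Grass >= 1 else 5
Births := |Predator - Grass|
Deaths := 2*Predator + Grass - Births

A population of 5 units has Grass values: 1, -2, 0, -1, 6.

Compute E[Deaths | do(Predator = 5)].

6.2

Under do(Predator=5), Predator's equation is replaced by Predator=5 for every unit. Per-unit Deaths: 7, 1, 5, 3, 15. Mean = 6.2.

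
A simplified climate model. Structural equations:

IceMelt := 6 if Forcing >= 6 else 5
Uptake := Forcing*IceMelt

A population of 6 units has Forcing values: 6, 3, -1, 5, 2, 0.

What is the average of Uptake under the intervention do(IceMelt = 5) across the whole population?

Every unit gets IceMelt=5 under the intervention. Uptake values become 30, 15, -5, 25, 10, 0; E[Uptake|do(IceMelt=5)] = 12.5.

12.5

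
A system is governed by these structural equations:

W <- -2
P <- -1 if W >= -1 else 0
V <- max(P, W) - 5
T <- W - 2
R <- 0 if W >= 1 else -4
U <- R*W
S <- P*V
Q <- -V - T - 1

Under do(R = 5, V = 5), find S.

0

The joint intervention fixes R = 5, V = 5, removing each variable's own equation.
P = -1 if W >= -1 else 0  [with W=-2]  = 0
S = P*V  [with P=0, V=5]  = 0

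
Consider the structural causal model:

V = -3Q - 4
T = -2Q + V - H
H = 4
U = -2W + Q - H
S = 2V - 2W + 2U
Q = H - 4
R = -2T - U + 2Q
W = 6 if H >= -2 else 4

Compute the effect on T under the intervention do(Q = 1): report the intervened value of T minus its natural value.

-5

Under do(Q=1), the mechanism Q = H - 4 is discarded; Q is fixed at 1.
V = -3Q - 4  [with Q=1]  = -7
T = -2Q + V - H  [with Q=1, V=-7, H=4]  = -13
Without intervention: Q = H - 4  [with H=4]  = 0; V = -3Q - 4  [with Q=0]  = -4; T = -2Q + V - H  [with Q=0, V=-4, H=4]  = -8.
Change = -13 − (-8) = -5.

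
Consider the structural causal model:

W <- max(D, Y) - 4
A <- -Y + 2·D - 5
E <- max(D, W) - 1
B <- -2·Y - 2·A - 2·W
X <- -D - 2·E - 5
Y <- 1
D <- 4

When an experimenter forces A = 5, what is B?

Under do(A=5), the mechanism A <- -Y + 2·D - 5 is discarded; A is fixed at 5.
W = max(D, Y) - 4  [with D=4, Y=1]  = 0
B = -2·Y - 2·A - 2·W  [with Y=1, A=5, W=0]  = -12

-12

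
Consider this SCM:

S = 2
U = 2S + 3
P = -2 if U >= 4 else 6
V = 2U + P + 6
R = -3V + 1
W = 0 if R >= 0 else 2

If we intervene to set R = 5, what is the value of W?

The intervention breaks the incoming arrows to R: R = -3V + 1 no longer applies, and R = 5.
W = 0 if R >= 0 else 2  [with R=5]  = 0

0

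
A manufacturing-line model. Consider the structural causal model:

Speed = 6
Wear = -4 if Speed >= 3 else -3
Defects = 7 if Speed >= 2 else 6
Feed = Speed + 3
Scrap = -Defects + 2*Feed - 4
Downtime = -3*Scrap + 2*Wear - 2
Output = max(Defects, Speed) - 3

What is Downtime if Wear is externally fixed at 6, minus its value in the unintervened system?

The intervention breaks the incoming arrows to Wear: Wear = -4 if Speed >= 3 else -3 no longer applies, and Wear = 6.
Feed = Speed + 3  [with Speed=6]  = 9
Defects = 7 if Speed >= 2 else 6  [with Speed=6]  = 7
Scrap = -Defects + 2*Feed - 4  [with Defects=7, Feed=9]  = 7
Downtime = -3*Scrap + 2*Wear - 2  [with Scrap=7, Wear=6]  = -11
Without intervention: Feed = Speed + 3  [with Speed=6]  = 9; Wear = -4 if Speed >= 3 else -3  [with Speed=6]  = -4; Defects = 7 if Speed >= 2 else 6  [with Speed=6]  = 7; Scrap = -Defects + 2*Feed - 4  [with Defects=7, Feed=9]  = 7; Downtime = -3*Scrap + 2*Wear - 2  [with Scrap=7, Wear=-4]  = -31.
Change = -11 − (-31) = 20.

20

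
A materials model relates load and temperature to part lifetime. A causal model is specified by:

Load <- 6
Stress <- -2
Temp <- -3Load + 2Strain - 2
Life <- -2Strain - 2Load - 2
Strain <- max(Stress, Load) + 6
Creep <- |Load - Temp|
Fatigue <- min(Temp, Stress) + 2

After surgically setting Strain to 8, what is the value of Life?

-30

The intervention breaks the incoming arrows to Strain: Strain <- max(Stress, Load) + 6 no longer applies, and Strain = 8.
Life = -2Strain - 2Load - 2  [with Strain=8, Load=6]  = -30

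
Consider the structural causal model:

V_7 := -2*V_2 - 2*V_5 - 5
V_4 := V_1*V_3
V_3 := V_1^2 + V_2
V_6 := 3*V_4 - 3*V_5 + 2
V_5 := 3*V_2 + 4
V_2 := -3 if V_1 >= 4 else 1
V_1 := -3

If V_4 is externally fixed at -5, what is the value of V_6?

-34

Under do(V_4=-5), the mechanism V_4 := V_1*V_3 is discarded; V_4 is fixed at -5.
V_2 = -3 if V_1 >= 4 else 1  [with V_1=-3]  = 1
V_5 = 3*V_2 + 4  [with V_2=1]  = 7
V_6 = 3*V_4 - 3*V_5 + 2  [with V_4=-5, V_5=7]  = -34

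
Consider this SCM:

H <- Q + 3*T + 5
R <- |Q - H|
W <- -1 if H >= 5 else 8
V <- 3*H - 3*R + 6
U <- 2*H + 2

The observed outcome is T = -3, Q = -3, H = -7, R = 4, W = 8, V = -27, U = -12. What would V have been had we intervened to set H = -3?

-3

The intervention breaks the incoming arrows to H: H <- Q + 3*T + 5 no longer applies, and H = -3.
R = |Q - H|  [with Q=-3, H=-3]  = 0
V = 3*H - 3*R + 6  [with H=-3, R=0]  = -3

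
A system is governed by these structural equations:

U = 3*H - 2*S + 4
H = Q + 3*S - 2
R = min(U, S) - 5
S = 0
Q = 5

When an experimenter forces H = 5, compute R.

-5

do(H=5) replaces the equation H = Q + 3*S - 2 with the constant H = 5.
U = 3*H - 2*S + 4  [with H=5, S=0]  = 19
R = min(U, S) - 5  [with U=19, S=0]  = -5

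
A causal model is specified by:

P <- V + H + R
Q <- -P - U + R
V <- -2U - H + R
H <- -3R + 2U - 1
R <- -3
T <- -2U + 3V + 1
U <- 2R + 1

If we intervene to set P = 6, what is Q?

Under do(P=6), the mechanism P <- V + H + R is discarded; P is fixed at 6.
U = 2R + 1  [with R=-3]  = -5
Q = -P - U + R  [with P=6, U=-5, R=-3]  = -4

-4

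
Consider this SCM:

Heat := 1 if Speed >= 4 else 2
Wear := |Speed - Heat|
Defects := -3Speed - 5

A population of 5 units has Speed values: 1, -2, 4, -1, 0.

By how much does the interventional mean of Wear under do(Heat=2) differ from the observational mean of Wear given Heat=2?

Under do(Heat=2), Heat's equation is replaced by Heat=2 for every unit. Per-unit Wear: 1, 4, 2, 3, 2. Mean = 2.4.
E[Wear|Heat=2] averages over only the 4 units with Heat=2 (Speed = 1, -2, -1, 0): Wear = 1, 4, 3, 2, mean 2.5.
Difference = 2.4 − 2.5 = -0.1.

-0.1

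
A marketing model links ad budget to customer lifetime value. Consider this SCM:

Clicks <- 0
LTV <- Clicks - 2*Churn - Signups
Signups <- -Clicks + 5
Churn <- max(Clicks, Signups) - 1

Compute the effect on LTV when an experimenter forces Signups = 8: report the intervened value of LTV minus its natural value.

-9

Under do(Signups=8), the mechanism Signups <- -Clicks + 5 is discarded; Signups is fixed at 8.
Churn = max(Clicks, Signups) - 1  [with Clicks=0, Signups=8]  = 7
LTV = Clicks - 2*Churn - Signups  [with Clicks=0, Churn=7, Signups=8]  = -22
Without intervention: Signups = -Clicks + 5  [with Clicks=0]  = 5; Churn = max(Clicks, Signups) - 1  [with Clicks=0, Signups=5]  = 4; LTV = Clicks - 2*Churn - Signups  [with Clicks=0, Churn=4, Signups=5]  = -13.
Change = -22 − (-13) = -9.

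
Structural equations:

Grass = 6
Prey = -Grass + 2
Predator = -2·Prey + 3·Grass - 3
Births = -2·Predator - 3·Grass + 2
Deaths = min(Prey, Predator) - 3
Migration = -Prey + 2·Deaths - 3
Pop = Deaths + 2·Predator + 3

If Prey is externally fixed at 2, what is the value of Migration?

Under do(Prey=2), the mechanism Prey = -Grass + 2 is discarded; Prey is fixed at 2.
Predator = -2·Prey + 3·Grass - 3  [with Prey=2, Grass=6]  = 11
Deaths = min(Prey, Predator) - 3  [with Prey=2, Predator=11]  = -1
Migration = -Prey + 2·Deaths - 3  [with Prey=2, Deaths=-1]  = -7

-7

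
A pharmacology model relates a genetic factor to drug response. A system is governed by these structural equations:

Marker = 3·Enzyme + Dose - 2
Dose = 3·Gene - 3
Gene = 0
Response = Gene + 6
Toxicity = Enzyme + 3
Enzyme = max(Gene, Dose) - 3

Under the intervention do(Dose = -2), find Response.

do(Dose=-2) replaces the equation Dose = 3·Gene - 3 with the constant Dose = -2.
Since Response is not a descendant of the intervened variable, it is unaffected.
Response = Gene + 6  [with Gene=0]  = 6

6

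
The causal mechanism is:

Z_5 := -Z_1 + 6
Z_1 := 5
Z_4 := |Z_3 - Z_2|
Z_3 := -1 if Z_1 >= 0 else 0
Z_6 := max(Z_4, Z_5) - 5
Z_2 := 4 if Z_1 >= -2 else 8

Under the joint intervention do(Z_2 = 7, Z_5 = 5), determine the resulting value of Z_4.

The joint intervention fixes Z_2 = 7, Z_5 = 5, removing each variable's own equation.
Z_3 = -1 if Z_1 >= 0 else 0  [with Z_1=5]  = -1
Z_4 = |Z_3 - Z_2|  [with Z_3=-1, Z_2=7]  = 8

8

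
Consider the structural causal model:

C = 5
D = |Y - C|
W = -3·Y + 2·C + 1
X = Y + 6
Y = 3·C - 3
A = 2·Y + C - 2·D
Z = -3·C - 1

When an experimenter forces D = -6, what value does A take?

41

Under do(D=-6), the mechanism D = |Y - C| is discarded; D is fixed at -6.
Y = 3·C - 3  [with C=5]  = 12
A = 2·Y + C - 2·D  [with Y=12, C=5, D=-6]  = 41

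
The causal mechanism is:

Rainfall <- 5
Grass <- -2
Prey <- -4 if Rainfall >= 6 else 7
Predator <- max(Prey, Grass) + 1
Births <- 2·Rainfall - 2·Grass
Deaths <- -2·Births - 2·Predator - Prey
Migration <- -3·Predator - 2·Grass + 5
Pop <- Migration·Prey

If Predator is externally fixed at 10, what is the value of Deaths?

Under do(Predator=10), the mechanism Predator <- max(Prey, Grass) + 1 is discarded; Predator is fixed at 10.
Prey = -4 if Rainfall >= 6 else 7  [with Rainfall=5]  = 7
Births = 2·Rainfall - 2·Grass  [with Rainfall=5, Grass=-2]  = 14
Deaths = -2·Births - 2·Predator - Prey  [with Births=14, Predator=10, Prey=7]  = -55

-55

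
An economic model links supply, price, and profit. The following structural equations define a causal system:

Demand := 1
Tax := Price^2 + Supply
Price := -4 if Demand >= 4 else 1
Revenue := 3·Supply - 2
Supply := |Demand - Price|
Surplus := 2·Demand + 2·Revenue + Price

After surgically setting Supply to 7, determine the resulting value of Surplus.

The intervention breaks the incoming arrows to Supply: Supply := |Demand - Price| no longer applies, and Supply = 7.
Price = -4 if Demand >= 4 else 1  [with Demand=1]  = 1
Revenue = 3·Supply - 2  [with Supply=7]  = 19
Surplus = 2·Demand + 2·Revenue + Price  [with Demand=1, Revenue=19, Price=1]  = 41

41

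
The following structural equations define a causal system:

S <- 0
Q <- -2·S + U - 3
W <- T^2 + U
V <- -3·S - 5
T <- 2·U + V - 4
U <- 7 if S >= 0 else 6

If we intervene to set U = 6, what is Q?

3

The intervention breaks the incoming arrows to U: U <- 7 if S >= 0 else 6 no longer applies, and U = 6.
Q = -2·S + U - 3  [with S=0, U=6]  = 3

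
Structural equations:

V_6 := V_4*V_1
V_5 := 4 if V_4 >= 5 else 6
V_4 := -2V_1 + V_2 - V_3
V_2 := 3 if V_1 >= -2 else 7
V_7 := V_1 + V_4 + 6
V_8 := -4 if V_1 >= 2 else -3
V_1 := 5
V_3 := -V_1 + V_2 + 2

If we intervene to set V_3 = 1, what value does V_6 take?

The intervention breaks the incoming arrows to V_3: V_3 := -V_1 + V_2 + 2 no longer applies, and V_3 = 1.
V_2 = 3 if V_1 >= -2 else 7  [with V_1=5]  = 3
V_4 = -2V_1 + V_2 - V_3  [with V_1=5, V_2=3, V_3=1]  = -8
V_6 = V_4*V_1  [with V_4=-8, V_1=5]  = -40

-40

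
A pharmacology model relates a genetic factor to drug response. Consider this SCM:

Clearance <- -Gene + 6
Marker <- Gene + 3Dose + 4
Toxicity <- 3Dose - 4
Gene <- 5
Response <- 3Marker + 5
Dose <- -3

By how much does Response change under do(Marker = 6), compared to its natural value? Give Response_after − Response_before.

18

The intervention breaks the incoming arrows to Marker: Marker <- Gene + 3Dose + 4 no longer applies, and Marker = 6.
Response = 3Marker + 5  [with Marker=6]  = 23
Without intervention: Marker = Gene + 3Dose + 4  [with Gene=5, Dose=-3]  = 0; Response = 3Marker + 5  [with Marker=0]  = 5.
Change = 23 − 5 = 18.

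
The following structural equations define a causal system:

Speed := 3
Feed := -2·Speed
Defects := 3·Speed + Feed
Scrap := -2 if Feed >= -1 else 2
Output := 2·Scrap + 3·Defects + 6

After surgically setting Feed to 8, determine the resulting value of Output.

53

do(Feed=8) replaces the equation Feed := -2·Speed with the constant Feed = 8.
Defects = 3·Speed + Feed  [with Speed=3, Feed=8]  = 17
Scrap = -2 if Feed >= -1 else 2  [with Feed=8]  = -2
Output = 2·Scrap + 3·Defects + 6  [with Scrap=-2, Defects=17]  = 53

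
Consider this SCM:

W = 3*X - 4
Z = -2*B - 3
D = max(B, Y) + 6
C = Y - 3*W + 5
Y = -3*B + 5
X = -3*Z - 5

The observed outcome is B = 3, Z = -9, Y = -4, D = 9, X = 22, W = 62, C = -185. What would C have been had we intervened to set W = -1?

Intervening sets W = -1 and removes its equation (W = 3*X - 4).
Y = -3*B + 5  [with B=3]  = -4
C = Y - 3*W + 5  [with Y=-4, W=-1]  = 4

4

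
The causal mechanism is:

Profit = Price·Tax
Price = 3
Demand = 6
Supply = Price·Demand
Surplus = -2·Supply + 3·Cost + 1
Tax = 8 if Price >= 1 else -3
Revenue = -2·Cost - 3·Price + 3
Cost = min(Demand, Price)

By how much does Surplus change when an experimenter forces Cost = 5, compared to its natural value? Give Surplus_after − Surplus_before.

do(Cost=5) replaces the equation Cost = min(Demand, Price) with the constant Cost = 5.
Supply = Price·Demand  [with Price=3, Demand=6]  = 18
Surplus = -2·Supply + 3·Cost + 1  [with Supply=18, Cost=5]  = -20
Without intervention: Supply = Price·Demand  [with Price=3, Demand=6]  = 18; Cost = min(Demand, Price)  [with Demand=6, Price=3]  = 3; Surplus = -2·Supply + 3·Cost + 1  [with Supply=18, Cost=3]  = -26.
Change = -20 − (-26) = 6.

6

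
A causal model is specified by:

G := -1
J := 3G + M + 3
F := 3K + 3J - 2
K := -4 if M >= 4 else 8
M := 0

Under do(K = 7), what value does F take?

19

do(K=7) replaces the equation K := -4 if M >= 4 else 8 with the constant K = 7.
J = 3G + M + 3  [with G=-1, M=0]  = 0
F = 3K + 3J - 2  [with K=7, J=0]  = 19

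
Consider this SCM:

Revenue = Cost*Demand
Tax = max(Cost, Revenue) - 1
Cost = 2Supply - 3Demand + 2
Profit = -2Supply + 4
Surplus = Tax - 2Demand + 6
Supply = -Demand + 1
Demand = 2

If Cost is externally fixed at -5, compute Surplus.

The intervention breaks the incoming arrows to Cost: Cost = 2Supply - 3Demand + 2 no longer applies, and Cost = -5.
Revenue = Cost*Demand  [with Cost=-5, Demand=2]  = -10
Tax = max(Cost, Revenue) - 1  [with Cost=-5, Revenue=-10]  = -6
Surplus = Tax - 2Demand + 6  [with Tax=-6, Demand=2]  = -4

-4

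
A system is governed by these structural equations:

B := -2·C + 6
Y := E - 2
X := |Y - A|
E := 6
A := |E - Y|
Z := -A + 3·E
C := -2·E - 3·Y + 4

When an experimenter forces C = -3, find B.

12

The intervention breaks the incoming arrows to C: C := -2·E - 3·Y + 4 no longer applies, and C = -3.
B = -2·C + 6  [with C=-3]  = 12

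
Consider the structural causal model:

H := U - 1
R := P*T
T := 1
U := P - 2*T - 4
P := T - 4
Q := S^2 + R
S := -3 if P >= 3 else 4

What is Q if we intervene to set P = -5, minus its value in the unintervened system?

-2

Under do(P=-5), the mechanism P := T - 4 is discarded; P is fixed at -5.
R = P*T  [with P=-5, T=1]  = -5
S = -3 if P >= 3 else 4  [with P=-5]  = 4
Q = S^2 + R  [with S=4, R=-5]  = 11
Without intervention: P = T - 4  [with T=1]  = -3; R = P*T  [with P=-3, T=1]  = -3; S = -3 if P >= 3 else 4  [with P=-3]  = 4; Q = S^2 + R  [with S=4, R=-3]  = 13.
Change = 11 − 13 = -2.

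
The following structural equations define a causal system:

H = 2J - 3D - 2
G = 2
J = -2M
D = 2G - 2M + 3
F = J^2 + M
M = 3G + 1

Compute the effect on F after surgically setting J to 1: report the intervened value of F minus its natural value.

Intervening sets J = 1 and removes its equation (J = -2M).
M = 3G + 1  [with G=2]  = 7
F = J^2 + M  [with J=1, M=7]  = 8
Without intervention: M = 3G + 1  [with G=2]  = 7; J = -2M  [with M=7]  = -14; F = J^2 + M  [with J=-14, M=7]  = 203.
Change = 8 − 203 = -195.

-195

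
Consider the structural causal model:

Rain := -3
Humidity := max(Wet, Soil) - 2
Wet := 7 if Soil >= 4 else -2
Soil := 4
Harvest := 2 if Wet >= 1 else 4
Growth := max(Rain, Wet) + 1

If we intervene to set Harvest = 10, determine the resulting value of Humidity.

do(Harvest=10) replaces the equation Harvest := 2 if Wet >= 1 else 4 with the constant Harvest = 10.
Since Humidity is not a descendant of the intervened variable, it is unaffected.
Wet = 7 if Soil >= 4 else -2  [with Soil=4]  = 7
Humidity = max(Wet, Soil) - 2  [with Wet=7, Soil=4]  = 5

5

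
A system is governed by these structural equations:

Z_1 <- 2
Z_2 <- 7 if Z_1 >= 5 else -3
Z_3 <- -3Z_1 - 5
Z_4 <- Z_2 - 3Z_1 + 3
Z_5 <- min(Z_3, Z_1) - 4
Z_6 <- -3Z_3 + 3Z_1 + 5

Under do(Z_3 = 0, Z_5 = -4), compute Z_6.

11

Setting Z_3 = 0, Z_5 = -4 by intervention discards those variables' equations.
Z_6 = -3Z_3 + 3Z_1 + 5  [with Z_3=0, Z_1=2]  = 11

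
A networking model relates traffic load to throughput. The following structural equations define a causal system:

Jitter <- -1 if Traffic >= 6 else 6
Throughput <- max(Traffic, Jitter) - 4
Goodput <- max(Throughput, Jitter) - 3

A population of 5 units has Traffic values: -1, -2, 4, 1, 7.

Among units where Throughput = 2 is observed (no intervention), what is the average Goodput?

3

Observing Throughput=2 restricts to units where Throughput's equation naturally yields 2: Traffic ∈ {-1, -2, 4, 1}. In that subpopulation Goodput = 3, 3, 3, 3, mean 3.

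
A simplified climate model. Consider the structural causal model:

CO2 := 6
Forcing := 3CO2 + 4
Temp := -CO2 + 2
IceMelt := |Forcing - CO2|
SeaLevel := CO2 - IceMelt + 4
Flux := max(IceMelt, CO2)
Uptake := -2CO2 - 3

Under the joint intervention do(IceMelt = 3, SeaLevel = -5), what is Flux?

6

The joint intervention fixes IceMelt = 3, SeaLevel = -5, removing each variable's own equation.
Flux = max(IceMelt, CO2)  [with IceMelt=3, CO2=6]  = 6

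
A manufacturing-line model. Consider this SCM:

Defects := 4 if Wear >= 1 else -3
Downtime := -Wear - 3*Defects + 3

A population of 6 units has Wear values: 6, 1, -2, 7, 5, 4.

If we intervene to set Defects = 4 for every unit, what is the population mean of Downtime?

-12.5

The intervention sets Defects=4 in all 6 units regardless of Wear. Recomputing Downtime per unit gives -15, -10, -7, -16, -14, -13; average -12.5.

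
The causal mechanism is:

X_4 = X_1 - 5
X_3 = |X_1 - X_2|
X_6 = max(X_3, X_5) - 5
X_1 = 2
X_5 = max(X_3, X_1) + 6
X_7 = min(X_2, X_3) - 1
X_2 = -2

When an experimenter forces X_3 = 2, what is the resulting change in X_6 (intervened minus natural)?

The intervention breaks the incoming arrows to X_3: X_3 = |X_1 - X_2| no longer applies, and X_3 = 2.
X_5 = max(X_3, X_1) + 6  [with X_3=2, X_1=2]  = 8
X_6 = max(X_3, X_5) - 5  [with X_3=2, X_5=8]  = 3
Without intervention: X_3 = |X_1 - X_2|  [with X_1=2, X_2=-2]  = 4; X_5 = max(X_3, X_1) + 6  [with X_3=4, X_1=2]  = 10; X_6 = max(X_3, X_5) - 5  [with X_3=4, X_5=10]  = 5.
Change = 3 − 5 = -2.

-2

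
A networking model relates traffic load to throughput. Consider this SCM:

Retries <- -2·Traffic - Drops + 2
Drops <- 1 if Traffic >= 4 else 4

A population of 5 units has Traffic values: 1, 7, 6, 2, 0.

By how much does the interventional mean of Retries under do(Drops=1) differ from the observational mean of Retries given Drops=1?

6.6

Under do(Drops=1), Drops's equation is replaced by Drops=1 for every unit. Per-unit Retries: -1, -13, -11, -3, 1. Mean = -5.4.
E[Retries|Drops=1] averages over only the 2 units with Drops=1 (Traffic = 7, 6): Retries = -13, -11, mean -12.
Difference = -5.4 − (-12) = 6.6.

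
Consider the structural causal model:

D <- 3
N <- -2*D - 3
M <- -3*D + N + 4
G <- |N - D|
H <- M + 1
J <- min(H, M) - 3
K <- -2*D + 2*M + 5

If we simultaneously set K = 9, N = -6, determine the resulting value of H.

-10

The joint intervention fixes K = 9, N = -6, removing each variable's own equation.
M = -3*D + N + 4  [with D=3, N=-6]  = -11
H = M + 1  [with M=-11]  = -10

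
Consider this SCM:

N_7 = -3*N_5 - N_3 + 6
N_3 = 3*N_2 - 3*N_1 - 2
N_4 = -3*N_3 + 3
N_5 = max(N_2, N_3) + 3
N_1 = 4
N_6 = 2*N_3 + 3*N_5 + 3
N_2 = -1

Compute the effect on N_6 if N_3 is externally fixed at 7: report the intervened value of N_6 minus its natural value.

72

The intervention breaks the incoming arrows to N_3: N_3 = 3*N_2 - 3*N_1 - 2 no longer applies, and N_3 = 7.
N_5 = max(N_2, N_3) + 3  [with N_2=-1, N_3=7]  = 10
N_6 = 2*N_3 + 3*N_5 + 3  [with N_3=7, N_5=10]  = 47
Without intervention: N_3 = 3*N_2 - 3*N_1 - 2  [with N_2=-1, N_1=4]  = -17; N_5 = max(N_2, N_3) + 3  [with N_2=-1, N_3=-17]  = 2; N_6 = 2*N_3 + 3*N_5 + 3  [with N_3=-17, N_5=2]  = -25.
Change = 47 − (-25) = 72.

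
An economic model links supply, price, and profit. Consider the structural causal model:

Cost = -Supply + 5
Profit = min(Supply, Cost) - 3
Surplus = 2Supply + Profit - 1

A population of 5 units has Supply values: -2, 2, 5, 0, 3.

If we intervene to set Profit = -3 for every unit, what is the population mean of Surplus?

The intervention sets Profit=-3 in all 5 units regardless of Supply. Recomputing Surplus per unit gives -8, 0, 6, -4, 2; average -0.8.

-0.8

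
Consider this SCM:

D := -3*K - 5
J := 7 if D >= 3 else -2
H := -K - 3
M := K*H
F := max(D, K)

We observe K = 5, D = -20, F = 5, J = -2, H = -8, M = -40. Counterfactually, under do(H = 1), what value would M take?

The intervention breaks the incoming arrows to H: H := -K - 3 no longer applies, and H = 1.
M = K*H  [with K=5, H=1]  = 5

5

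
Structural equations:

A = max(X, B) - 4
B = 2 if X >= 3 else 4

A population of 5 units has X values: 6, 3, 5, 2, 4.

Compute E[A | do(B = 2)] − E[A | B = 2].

The intervention sets B=2 in all 5 units regardless of X. Recomputing A per unit gives 2, -1, 1, -2, 0; average 0.
E[A|B=2] averages over only the 4 units with B=2 (X = 6, 3, 5, 4): A = 2, -1, 1, 0, mean 0.5.
Difference = 0 − 0.5 = -0.5.

-0.5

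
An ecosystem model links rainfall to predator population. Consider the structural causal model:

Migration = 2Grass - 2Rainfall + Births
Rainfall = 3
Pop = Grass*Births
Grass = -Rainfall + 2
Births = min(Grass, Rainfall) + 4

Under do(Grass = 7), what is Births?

7

The intervention breaks the incoming arrows to Grass: Grass = -Rainfall + 2 no longer applies, and Grass = 7.
Births = min(Grass, Rainfall) + 4  [with Grass=7, Rainfall=3]  = 7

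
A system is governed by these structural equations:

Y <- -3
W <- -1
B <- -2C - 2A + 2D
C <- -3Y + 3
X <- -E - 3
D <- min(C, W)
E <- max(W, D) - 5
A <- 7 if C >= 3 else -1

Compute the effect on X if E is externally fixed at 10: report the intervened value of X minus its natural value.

do(E=10) replaces the equation E <- max(W, D) - 5 with the constant E = 10.
X = -E - 3  [with E=10]  = -13
Without intervention: C = -3Y + 3  [with Y=-3]  = 12; D = min(C, W)  [with C=12, W=-1]  = -1; E = max(W, D) - 5  [with W=-1, D=-1]  = -6; X = -E - 3  [with E=-6]  = 3.
Change = -13 − 3 = -16.

-16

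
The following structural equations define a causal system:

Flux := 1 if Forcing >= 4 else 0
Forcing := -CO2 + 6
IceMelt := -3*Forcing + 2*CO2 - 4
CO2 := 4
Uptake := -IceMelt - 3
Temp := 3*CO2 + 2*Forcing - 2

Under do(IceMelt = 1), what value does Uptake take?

-4

Under do(IceMelt=1), the mechanism IceMelt := -3*Forcing + 2*CO2 - 4 is discarded; IceMelt is fixed at 1.
Uptake = -IceMelt - 3  [with IceMelt=1]  = -4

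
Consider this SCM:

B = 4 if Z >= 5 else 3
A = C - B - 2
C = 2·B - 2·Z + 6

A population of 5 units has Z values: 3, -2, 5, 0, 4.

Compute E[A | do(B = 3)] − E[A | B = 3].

-1.5

Under do(B=3), B's equation is replaced by B=3 for every unit. Per-unit A: 1, 11, -3, 7, -1. Mean = 3.
Conditioning on B=3 selects the 4 unit(s) with Z ∈ {3, -2, 0, 4}. Their A values: 1, 11, 7, -1. Mean = 4.5.
Difference = 3 − 4.5 = -1.5.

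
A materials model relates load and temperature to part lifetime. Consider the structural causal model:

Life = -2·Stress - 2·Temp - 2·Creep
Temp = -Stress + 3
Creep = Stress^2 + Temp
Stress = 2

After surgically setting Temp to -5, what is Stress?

2

Under do(Temp=-5), the mechanism Temp = -Stress + 3 is discarded; Temp is fixed at -5.
Stress is not downstream of the intervention, so its value is determined by the original equations.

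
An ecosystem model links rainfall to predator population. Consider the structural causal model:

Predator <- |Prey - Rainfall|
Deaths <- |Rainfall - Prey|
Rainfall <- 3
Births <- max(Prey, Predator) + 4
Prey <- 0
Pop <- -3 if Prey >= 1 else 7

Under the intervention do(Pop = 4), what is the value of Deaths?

do(Pop=4) replaces the equation Pop <- -3 if Prey >= 1 else 7 with the constant Pop = 4.
Since Deaths is not a descendant of the intervened variable, it is unaffected.
Deaths = |Rainfall - Prey|  [with Rainfall=3, Prey=0]  = 3

3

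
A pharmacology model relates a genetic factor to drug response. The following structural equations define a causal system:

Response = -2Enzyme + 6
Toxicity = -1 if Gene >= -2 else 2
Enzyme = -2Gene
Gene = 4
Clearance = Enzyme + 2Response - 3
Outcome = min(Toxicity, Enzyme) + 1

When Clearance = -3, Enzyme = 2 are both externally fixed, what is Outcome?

0

The joint intervention fixes Clearance = -3, Enzyme = 2, removing each variable's own equation.
Toxicity = -1 if Gene >= -2 else 2  [with Gene=4]  = -1
Outcome = min(Toxicity, Enzyme) + 1  [with Toxicity=-1, Enzyme=2]  = 0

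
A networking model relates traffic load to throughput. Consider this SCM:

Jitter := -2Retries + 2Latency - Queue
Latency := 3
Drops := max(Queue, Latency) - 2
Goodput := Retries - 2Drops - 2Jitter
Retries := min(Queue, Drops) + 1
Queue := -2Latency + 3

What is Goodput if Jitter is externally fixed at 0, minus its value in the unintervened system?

26

The intervention breaks the incoming arrows to Jitter: Jitter := -2Retries + 2Latency - Queue no longer applies, and Jitter = 0.
Queue = -2Latency + 3  [with Latency=3]  = -3
Drops = max(Queue, Latency) - 2  [with Queue=-3, Latency=3]  = 1
Retries = min(Queue, Drops) + 1  [with Queue=-3, Drops=1]  = -2
Goodput = Retries - 2Drops - 2Jitter  [with Retries=-2, Drops=1, Jitter=0]  = -4
Without intervention: Queue = -2Latency + 3  [with Latency=3]  = -3; Drops = max(Queue, Latency) - 2  [with Queue=-3, Latency=3]  = 1; Retries = min(Queue, Drops) + 1  [with Queue=-3, Drops=1]  = -2; Jitter = -2Retries + 2Latency - Queue  [with Retries=-2, Latency=3, Queue=-3]  = 13; Goodput = Retries - 2Drops - 2Jitter  [with Retries=-2, Drops=1, Jitter=13]  = -30.
Change = -4 − (-30) = 26.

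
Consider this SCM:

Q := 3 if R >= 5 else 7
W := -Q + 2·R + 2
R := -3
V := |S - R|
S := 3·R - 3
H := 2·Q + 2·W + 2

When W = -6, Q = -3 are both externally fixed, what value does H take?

The joint intervention fixes W = -6, Q = -3, removing each variable's own equation.
H = 2·Q + 2·W + 2  [with Q=-3, W=-6]  = -16

-16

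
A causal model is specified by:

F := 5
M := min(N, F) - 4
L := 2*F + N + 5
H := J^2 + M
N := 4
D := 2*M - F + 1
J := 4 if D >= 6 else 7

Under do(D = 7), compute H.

The intervention breaks the incoming arrows to D: D := 2*M - F + 1 no longer applies, and D = 7.
M = min(N, F) - 4  [with N=4, F=5]  = 0
J = 4 if D >= 6 else 7  [with D=7]  = 4
H = J^2 + M  [with J=4, M=0]  = 16

16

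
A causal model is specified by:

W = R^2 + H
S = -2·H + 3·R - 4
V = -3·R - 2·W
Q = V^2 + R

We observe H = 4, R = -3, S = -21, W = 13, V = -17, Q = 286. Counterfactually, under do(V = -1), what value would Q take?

The intervention breaks the incoming arrows to V: V = -3·R - 2·W no longer applies, and V = -1.
Q = V^2 + R  [with V=-1, R=-3]  = -2

-2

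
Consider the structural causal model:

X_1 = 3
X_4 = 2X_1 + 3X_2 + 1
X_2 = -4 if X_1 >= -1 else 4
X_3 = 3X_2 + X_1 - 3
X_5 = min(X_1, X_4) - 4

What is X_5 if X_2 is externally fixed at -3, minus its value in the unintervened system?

3

do(X_2=-3) replaces the equation X_2 = -4 if X_1 >= -1 else 4 with the constant X_2 = -3.
X_4 = 2X_1 + 3X_2 + 1  [with X_1=3, X_2=-3]  = -2
X_5 = min(X_1, X_4) - 4  [with X_1=3, X_4=-2]  = -6
Without intervention: X_2 = -4 if X_1 >= -1 else 4  [with X_1=3]  = -4; X_4 = 2X_1 + 3X_2 + 1  [with X_1=3, X_2=-4]  = -5; X_5 = min(X_1, X_4) - 4  [with X_1=3, X_4=-5]  = -9.
Change = -6 − (-9) = 3.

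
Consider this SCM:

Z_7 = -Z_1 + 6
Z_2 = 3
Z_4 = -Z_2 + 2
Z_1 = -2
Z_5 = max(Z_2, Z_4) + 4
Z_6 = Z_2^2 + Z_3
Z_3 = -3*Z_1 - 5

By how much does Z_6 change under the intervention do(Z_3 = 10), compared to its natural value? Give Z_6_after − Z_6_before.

The intervention breaks the incoming arrows to Z_3: Z_3 = -3*Z_1 - 5 no longer applies, and Z_3 = 10.
Z_6 = Z_2^2 + Z_3  [with Z_2=3, Z_3=10]  = 19
Without intervention: Z_3 = -3*Z_1 - 5  [with Z_1=-2]  = 1; Z_6 = Z_2^2 + Z_3  [with Z_2=3, Z_3=1]  = 10.
Change = 19 − 10 = 9.

9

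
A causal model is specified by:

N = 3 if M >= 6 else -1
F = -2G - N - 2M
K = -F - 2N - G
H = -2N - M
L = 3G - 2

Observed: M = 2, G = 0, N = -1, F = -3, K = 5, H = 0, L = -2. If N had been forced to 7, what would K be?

do(N=7) replaces the equation N = 3 if M >= 6 else -1 with the constant N = 7.
F = -2G - N - 2M  [with G=0, N=7, M=2]  = -11
K = -F - 2N - G  [with F=-11, N=7, G=0]  = -3

-3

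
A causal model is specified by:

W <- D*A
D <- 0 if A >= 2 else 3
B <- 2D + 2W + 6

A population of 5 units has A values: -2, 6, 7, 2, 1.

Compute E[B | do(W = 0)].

8.4

Under do(W=0), W's equation is replaced by W=0 for every unit. Per-unit B: 12, 6, 6, 6, 12. Mean = 8.4.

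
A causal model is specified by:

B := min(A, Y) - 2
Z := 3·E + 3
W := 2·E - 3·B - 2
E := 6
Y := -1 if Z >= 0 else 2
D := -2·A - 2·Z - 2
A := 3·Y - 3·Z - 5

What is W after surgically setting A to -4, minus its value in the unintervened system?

-201

The intervention breaks the incoming arrows to A: A := 3·Y - 3·Z - 5 no longer applies, and A = -4.
Z = 3·E + 3  [with E=6]  = 21
Y = -1 if Z >= 0 else 2  [with Z=21]  = -1
B = min(A, Y) - 2  [with A=-4, Y=-1]  = -6
W = 2·E - 3·B - 2  [with E=6, B=-6]  = 28
Without intervention: Z = 3·E + 3  [with E=6]  = 21; Y = -1 if Z >= 0 else 2  [with Z=21]  = -1; A = 3·Y - 3·Z - 5  [with Y=-1, Z=21]  = -71; B = min(A, Y) - 2  [with A=-71, Y=-1]  = -73; W = 2·E - 3·B - 2  [with E=6, B=-73]  = 229.
Change = 28 − 229 = -201.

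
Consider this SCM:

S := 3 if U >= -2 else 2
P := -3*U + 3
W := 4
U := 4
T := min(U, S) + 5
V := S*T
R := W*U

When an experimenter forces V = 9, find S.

3

Under do(V=9), the mechanism V := S*T is discarded; V is fixed at 9.
Since S is not a descendant of the intervened variable, it is unaffected.
S = 3 if U >= -2 else 2  [with U=4]  = 3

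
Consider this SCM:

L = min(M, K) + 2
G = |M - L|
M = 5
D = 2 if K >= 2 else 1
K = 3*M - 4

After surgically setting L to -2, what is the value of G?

The intervention breaks the incoming arrows to L: L = min(M, K) + 2 no longer applies, and L = -2.
G = |M - L|  [with M=5, L=-2]  = 7

7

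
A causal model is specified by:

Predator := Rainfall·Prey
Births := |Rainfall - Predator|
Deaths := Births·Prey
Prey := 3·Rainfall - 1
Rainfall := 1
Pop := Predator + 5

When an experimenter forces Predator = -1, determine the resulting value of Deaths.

4

do(Predator=-1) replaces the equation Predator := Rainfall·Prey with the constant Predator = -1.
Prey = 3·Rainfall - 1  [with Rainfall=1]  = 2
Births = |Rainfall - Predator|  [with Rainfall=1, Predator=-1]  = 2
Deaths = Births·Prey  [with Births=2, Prey=2]  = 4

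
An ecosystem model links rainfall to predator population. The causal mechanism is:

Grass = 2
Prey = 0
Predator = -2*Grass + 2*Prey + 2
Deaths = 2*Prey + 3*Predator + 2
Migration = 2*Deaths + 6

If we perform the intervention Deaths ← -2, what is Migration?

Intervening sets Deaths = -2 and removes its equation (Deaths = 2*Prey + 3*Predator + 2).
Migration = 2*Deaths + 6  [with Deaths=-2]  = 2

2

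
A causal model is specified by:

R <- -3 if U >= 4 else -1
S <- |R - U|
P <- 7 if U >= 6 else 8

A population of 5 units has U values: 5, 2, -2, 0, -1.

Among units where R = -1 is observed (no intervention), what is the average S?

Conditioning on R=-1 selects the 4 unit(s) with U ∈ {2, -2, 0, -1}. Their S values: 3, 1, 1, 0. Mean = 1.25.

1.25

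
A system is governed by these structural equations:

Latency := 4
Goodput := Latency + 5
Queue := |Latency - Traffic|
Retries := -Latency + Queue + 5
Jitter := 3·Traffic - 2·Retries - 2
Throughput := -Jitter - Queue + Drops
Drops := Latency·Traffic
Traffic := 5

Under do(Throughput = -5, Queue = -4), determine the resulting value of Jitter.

19

Setting Throughput = -5, Queue = -4 by intervention discards those variables' equations.
Retries = -Latency + Queue + 5  [with Latency=4, Queue=-4]  = -3
Jitter = 3·Traffic - 2·Retries - 2  [with Traffic=5, Retries=-3]  = 19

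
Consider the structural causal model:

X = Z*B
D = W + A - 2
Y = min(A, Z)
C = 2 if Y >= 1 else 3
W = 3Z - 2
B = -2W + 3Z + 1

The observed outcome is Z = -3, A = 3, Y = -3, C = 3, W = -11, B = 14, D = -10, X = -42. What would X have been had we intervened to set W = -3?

do(W=-3) replaces the equation W = 3Z - 2 with the constant W = -3.
B = -2W + 3Z + 1  [with W=-3, Z=-3]  = -2
X = Z*B  [with Z=-3, B=-2]  = 6

6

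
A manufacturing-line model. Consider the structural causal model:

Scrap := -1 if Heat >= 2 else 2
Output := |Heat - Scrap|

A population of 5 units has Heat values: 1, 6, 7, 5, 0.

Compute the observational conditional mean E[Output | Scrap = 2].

Conditioning on Scrap=2 selects the 2 unit(s) with Heat ∈ {1, 0}. Their Output values: 1, 2. Mean = 1.5.

1.5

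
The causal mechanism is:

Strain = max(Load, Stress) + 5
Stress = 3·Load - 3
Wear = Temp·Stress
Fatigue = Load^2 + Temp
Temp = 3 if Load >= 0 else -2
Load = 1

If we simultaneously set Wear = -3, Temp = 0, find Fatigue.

Setting Wear = -3, Temp = 0 by intervention discards those variables' equations.
Fatigue = Load^2 + Temp  [with Load=1, Temp=0]  = 1

1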